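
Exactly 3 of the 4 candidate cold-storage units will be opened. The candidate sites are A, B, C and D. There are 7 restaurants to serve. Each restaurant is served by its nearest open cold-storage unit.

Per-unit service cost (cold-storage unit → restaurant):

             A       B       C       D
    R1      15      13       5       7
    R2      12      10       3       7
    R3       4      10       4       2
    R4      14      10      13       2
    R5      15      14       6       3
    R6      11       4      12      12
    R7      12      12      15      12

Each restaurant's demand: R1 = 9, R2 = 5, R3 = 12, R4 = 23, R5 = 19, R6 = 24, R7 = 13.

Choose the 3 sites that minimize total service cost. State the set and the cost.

With exactly 3 open, each restaurant uses its cheapest among the chosen.
{B, C, D}: R1→C 5·9=45, R2→C 3·5=15, R3→D 2·12=24, R4→D 2·23=46, R5→D 3·19=57, R6→B 4·24=96, R7→B 12·13=156. Service cost 439.
{A, B, D}: service cost 477
{A, C, D}: service cost 607
Among all 4 size-3 choices, {B, C, D} is lowest.

Choose B, C and D; total service cost 439.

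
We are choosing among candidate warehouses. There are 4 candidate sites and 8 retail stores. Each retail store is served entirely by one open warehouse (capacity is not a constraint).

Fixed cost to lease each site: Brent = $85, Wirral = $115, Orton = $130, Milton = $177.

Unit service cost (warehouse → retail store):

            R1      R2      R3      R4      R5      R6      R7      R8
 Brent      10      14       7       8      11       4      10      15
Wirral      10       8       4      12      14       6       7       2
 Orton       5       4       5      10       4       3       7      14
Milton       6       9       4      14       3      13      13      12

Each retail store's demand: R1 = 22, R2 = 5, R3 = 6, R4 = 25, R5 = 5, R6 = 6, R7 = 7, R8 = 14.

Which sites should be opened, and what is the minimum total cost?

Open Wirral and Orton; minimum total cost 764.

For any fixed open set, each retail store goes to its cheapest open site; total = fixed + service.
{Wirral, Orton}: R1→Orton 5·22=110, R2→Orton 4·5=20, R3→Wirral 4·6=24, R4→Orton 10·25=250, R5→Orton 4·5=20, R6→Orton 3·6=18, R7→Wirral 7·7=49, R8→Wirral 2·14=28. Service 519; fixed 245; total 764.
{Brent, Wirral, Orton}: service 469 + fixed 330 = 799
{Orton}: service 693 + fixed 130 = 823
{Brent, Wirral, Orton, Milton}: service 464 + fixed 507 = 971
No other subset beats 764.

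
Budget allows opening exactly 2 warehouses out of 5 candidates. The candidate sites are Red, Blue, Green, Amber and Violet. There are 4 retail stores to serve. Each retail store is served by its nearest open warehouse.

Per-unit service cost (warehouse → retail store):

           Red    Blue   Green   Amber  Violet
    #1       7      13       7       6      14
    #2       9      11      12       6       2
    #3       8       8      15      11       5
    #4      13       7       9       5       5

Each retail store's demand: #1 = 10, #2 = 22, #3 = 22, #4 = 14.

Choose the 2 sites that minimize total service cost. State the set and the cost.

Choose Amber and Violet; total service cost 284.

With exactly 2 open, each retail store uses its cheapest among the chosen.
{Amber, Violet}: #1→Amber 6·10=60, #2→Violet 2·22=44, #3→Violet 5·22=110, #4→Amber 5·14=70. Service cost 284.
{Red, Violet}: service cost 294
{Green, Violet}: service cost 294
Among all 10 size-2 choices, {Amber, Violet} is lowest.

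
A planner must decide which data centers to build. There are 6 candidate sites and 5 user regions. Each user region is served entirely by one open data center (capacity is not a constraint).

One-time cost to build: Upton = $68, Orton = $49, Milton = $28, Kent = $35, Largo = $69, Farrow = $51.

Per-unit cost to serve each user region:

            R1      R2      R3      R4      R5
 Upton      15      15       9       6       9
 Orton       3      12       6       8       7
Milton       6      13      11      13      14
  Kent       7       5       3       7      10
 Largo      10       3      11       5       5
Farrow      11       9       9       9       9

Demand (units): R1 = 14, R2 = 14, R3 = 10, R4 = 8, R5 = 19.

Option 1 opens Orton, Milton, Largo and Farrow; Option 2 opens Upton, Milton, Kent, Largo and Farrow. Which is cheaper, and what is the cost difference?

Option 1: {Orton, Milton, Largo, Farrow}: R1→Orton 3·14=42, R2→Largo 3·14=42, R3→Orton 6·10=60, R4→Largo 5·8=40, R5→Largo 5·19=95. Service 279; fixed 197; total 476.
Option 2: {Upton, Milton, Kent, Largo, Farrow}: R1→Milton 6·14=84, R2→Largo 3·14=42, R3→Kent 3·10=30, R4→Largo 5·8=40, R5→Largo 5·19=95. Service 291; fixed 251; total 542.
Difference: |476 − 542| = 66.

Option 1 is cheaper by 66.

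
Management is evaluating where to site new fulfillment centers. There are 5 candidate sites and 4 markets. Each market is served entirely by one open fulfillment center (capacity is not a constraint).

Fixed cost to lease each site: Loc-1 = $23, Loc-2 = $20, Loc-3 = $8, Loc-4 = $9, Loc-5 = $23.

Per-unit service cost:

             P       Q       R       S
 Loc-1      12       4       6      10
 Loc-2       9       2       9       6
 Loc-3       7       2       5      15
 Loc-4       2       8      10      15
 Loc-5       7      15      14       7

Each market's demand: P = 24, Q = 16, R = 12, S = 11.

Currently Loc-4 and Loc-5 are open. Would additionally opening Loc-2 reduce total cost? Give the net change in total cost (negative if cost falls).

Current service cost with {Loc-4, Loc-5}: 373.
Adding Loc-2: each market re-picks its cheapest; new service cost 254, saving 119.
Extra fixed cost: 20. Net change = 20 − 119 = -99.
(Totals: 405 → 306.)

Yes — net change −99 (cost falls by 99).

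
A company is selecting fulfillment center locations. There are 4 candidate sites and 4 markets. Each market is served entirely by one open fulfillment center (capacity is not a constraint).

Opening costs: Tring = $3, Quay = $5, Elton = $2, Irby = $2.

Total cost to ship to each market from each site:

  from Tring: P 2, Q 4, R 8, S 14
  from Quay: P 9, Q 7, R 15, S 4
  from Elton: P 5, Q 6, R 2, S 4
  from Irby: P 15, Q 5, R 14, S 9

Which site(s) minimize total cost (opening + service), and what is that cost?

Open Tring and Elton; minimum total cost 17.

For any fixed open set, each market goes to its cheapest open site; total = fixed + service.
{Tring, Elton}: P→Tring 2, Q→Tring 4, R→Elton 2, S→Elton 4. Service 12; fixed 5; total 17.
{Tring, Elton, Irby}: P→Tring 2, Q→Tring 4, R→Elton 2, S→Elton 4. Service 12; fixed 7; total 19.
{Elton}: P→Elton 5, Q→Elton 6, R→Elton 2, S→Elton 4. Service 17; fixed 2; total 19.
{Tring, Quay, Elton, Irby}: P→Tring 2, Q→Tring 4, R→Elton 2, S→Quay 4. Service 12; fixed 12; total 24.
(All 15 nonempty subsets were checked; Tring and Elton is lowest.)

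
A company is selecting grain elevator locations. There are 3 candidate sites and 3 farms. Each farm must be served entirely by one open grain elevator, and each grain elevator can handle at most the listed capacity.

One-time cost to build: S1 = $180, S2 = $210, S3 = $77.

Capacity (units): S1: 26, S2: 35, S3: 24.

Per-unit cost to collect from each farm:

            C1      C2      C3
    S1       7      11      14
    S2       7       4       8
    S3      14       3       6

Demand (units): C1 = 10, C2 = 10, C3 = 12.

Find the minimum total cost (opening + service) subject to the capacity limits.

Open {S2}: C1→S2 7·10=70, C2→S2 4·10=40, C3→S2 8·12=96.
Loads: S2 carries 32/35. Service 206; fixed 210; total 416.
Next best feasible plan costs 429.

Minimum total cost: 416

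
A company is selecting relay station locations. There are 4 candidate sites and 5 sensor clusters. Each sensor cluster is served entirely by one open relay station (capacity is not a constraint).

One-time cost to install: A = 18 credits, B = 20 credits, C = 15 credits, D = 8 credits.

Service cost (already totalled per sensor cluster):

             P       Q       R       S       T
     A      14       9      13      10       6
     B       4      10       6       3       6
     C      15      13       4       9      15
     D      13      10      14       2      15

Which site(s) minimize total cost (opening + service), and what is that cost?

Open B only; minimum total cost 49.

For any fixed open set, each sensor cluster goes to its cheapest open site; total = fixed + service.
{B}: P→B 4, Q→B 10, R→B 6, S→B 3, T→B 6. Service 29; fixed 20; total 49.
{B, D}: P→B 4, Q→B 10, R→B 6, S→D 2, T→B 6. Service 28; fixed 28; total 56.
{B, C}: P→B 4, Q→B 10, R→C 4, S→B 3, T→B 6. Service 27; fixed 35; total 62.
{A, B, C, D}: P→B 4, Q→A 9, R→C 4, S→D 2, T→A 6. Service 25; fixed 61; total 86.
No other subset beats 49.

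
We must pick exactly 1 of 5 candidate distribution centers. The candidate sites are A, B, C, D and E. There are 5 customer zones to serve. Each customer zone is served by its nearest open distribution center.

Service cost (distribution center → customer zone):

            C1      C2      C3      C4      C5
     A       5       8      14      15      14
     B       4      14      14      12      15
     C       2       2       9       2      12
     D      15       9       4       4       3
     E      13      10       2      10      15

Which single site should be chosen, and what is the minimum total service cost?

Choose C only; total service cost 27.

With exactly 1 open, each customer zone uses its cheapest among the chosen.
{C}: C1→C 2, C2→C 2, C3→C 9, C4→C 2, C5→C 12. Service cost 27.
{D}: service cost 35
{E}: service cost 50
Among all 5 size-1 choices, {C} is lowest.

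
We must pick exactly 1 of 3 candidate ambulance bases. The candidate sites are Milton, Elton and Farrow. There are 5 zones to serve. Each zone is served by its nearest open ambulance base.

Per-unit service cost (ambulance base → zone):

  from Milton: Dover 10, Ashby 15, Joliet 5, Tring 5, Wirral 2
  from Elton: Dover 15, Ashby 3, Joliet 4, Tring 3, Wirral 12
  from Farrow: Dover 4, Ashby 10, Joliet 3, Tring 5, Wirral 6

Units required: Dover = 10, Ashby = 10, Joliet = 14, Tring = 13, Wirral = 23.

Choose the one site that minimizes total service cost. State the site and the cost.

With exactly 1 open, each zone uses its cheapest among the chosen.
{Farrow}: Dover→Farrow 4·10=40, Ashby→Farrow 10·10=100, Joliet→Farrow 3·14=42, Tring→Farrow 5·13=65, Wirral→Farrow 6·23=138. Service cost 385.
{Milton}: service cost 431
{Elton}: service cost 551
Among all 3 size-1 choices, {Farrow} is lowest.

Choose Farrow only; total service cost 385.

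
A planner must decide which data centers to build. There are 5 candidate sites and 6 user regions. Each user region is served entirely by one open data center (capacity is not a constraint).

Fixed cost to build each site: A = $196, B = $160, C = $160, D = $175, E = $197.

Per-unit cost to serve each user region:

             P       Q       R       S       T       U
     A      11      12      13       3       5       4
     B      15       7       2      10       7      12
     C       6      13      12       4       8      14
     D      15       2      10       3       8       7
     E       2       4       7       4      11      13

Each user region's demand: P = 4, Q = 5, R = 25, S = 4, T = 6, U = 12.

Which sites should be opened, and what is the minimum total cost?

Open B only; minimum total cost 531.

For any fixed open set, each user region goes to its cheapest open site; total = fixed + service.
{B}: P→B 15·4=60, Q→B 7·5=35, R→B 2·25=50, S→B 10·4=40, T→B 7·6=42, U→B 12·12=144. Service 371; fixed 160; total 531.
{A, B}: service 219 + fixed 356 = 575
{B, D}: P→B 15·4=60, Q→D 2·5=10, R→B 2·25=50, S→D 3·4=12, T→B 7·6=42, U→D 7·12=84. Service 258; fixed 335; total 593.
{A, B, C, D, E}: service 158 + fixed 888 = 1046
No other subset beats 531.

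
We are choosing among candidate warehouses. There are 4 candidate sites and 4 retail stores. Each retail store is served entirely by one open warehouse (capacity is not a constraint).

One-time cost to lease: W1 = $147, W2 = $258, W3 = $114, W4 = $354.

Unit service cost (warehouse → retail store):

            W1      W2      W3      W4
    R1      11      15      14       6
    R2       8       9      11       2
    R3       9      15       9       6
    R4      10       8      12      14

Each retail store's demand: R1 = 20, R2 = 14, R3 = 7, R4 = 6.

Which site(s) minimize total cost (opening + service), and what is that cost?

For any fixed open set, each retail store goes to its cheapest open site; total = fixed + service.
{W1}: R1→W1 11·20=220, R2→W1 8·14=112, R3→W1 9·7=63, R4→W1 10·6=60. Service 455; fixed 147; total 602.
{W4}: service 274 + fixed 354 = 628
{W3}: R1→W3 14·20=280, R2→W3 11·14=154, R3→W3 9·7=63, R4→W3 12·6=72. Service 569; fixed 114; total 683.
{W1, W2, W3, W4}: R1→W4 6·20=120, R2→W4 2·14=28, R3→W4 6·7=42, R4→W2 8·6=48. Service 238; fixed 873; total 1111.
No other subset beats 602.

Open W1 only; minimum total cost 602.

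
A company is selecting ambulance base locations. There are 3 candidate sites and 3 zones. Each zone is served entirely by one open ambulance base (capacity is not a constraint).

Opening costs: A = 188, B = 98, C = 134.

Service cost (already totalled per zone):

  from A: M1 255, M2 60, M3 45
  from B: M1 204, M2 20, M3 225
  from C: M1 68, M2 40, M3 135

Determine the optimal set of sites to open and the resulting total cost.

For any fixed open set, each zone goes to its cheapest open site; total = fixed + service.
{C}: M1→C 68, M2→C 40, M3→C 135. Service 243; fixed 134; total 377.
{B, C}: service 223 + fixed 232 = 455
{A, C}: service 153 + fixed 322 = 475
{A, B, C}: service 133 + fixed 420 = 553
(All 7 nonempty subsets were checked; C only is lowest.)

Open C only; minimum total cost 377.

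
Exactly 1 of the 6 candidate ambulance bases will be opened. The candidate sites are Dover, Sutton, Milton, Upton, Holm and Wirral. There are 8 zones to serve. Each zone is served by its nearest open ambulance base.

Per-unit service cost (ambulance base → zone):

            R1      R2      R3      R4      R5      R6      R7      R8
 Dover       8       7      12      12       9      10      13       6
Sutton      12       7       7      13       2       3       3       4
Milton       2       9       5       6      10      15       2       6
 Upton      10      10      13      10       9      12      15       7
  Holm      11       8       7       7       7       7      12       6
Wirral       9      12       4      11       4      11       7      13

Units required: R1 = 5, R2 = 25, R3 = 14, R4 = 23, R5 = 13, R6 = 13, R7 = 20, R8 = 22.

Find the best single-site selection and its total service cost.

Choose Sutton only; total service cost 845.

With exactly 1 open, each zone uses its cheapest among the chosen.
{Sutton}: R1→Sutton 12·5=60, R2→Sutton 7·25=175, R3→Sutton 7·14=98, R4→Sutton 13·23=299, R5→Sutton 2·13=26, R6→Sutton 3·13=39, R7→Sutton 3·20=60, R8→Sutton 4·22=88. Service cost 845.
{Milton}: service cost 940
{Holm}: service cost 1068
Among all 6 size-1 choices, {Sutton} is lowest.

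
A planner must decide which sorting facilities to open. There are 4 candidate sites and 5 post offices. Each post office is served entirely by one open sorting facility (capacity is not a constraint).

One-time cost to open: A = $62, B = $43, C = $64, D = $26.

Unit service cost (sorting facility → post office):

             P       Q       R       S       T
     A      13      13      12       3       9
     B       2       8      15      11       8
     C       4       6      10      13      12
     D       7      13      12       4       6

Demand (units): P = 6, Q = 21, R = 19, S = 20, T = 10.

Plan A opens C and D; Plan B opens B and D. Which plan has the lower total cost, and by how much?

Plan A: {C, D}: P→C 4·6=24, Q→C 6·21=126, R→C 10·19=190, S→D 4·20=80, T→D 6·10=60. Service 480; fixed 90; total 570.
Plan B: {B, D}: P→B 2·6=12, Q→B 8·21=168, R→D 12·19=228, S→D 4·20=80, T→D 6·10=60. Service 548; fixed 69; total 617.
Difference: |570 − 617| = 47.

Plan A is cheaper by 47.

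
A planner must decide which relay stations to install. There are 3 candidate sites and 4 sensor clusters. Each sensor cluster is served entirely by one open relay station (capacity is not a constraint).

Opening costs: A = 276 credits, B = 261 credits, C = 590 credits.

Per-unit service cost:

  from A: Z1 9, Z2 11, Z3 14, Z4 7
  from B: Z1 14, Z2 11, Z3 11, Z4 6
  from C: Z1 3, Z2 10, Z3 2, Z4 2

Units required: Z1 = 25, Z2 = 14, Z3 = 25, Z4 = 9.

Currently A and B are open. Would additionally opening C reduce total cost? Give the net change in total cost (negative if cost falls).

No — net change +165 (cost rises by 165).

Current service cost with {A, B}: 708.
Adding C: each sensor cluster re-picks its cheapest; new service cost 283, saving 425.
Extra fixed cost: 590. Net change = 590 − 425 = 165.
(Totals: 1245 → 1410.)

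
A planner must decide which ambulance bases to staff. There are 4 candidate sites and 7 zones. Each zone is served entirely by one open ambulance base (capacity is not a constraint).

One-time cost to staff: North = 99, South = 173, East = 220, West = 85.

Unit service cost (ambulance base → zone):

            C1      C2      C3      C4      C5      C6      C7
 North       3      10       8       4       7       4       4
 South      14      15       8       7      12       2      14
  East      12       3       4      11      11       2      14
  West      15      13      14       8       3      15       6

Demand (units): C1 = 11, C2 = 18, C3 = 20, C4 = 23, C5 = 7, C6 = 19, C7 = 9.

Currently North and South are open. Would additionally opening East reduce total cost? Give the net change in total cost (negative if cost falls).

Current service cost with {North, South}: 588.
Adding East: each zone re-picks its cheapest; new service cost 382, saving 206.
Extra fixed cost: 220. Net change = 220 − 206 = 14.
(Totals: 860 → 874.)

No — net change +14 (cost rises by 14).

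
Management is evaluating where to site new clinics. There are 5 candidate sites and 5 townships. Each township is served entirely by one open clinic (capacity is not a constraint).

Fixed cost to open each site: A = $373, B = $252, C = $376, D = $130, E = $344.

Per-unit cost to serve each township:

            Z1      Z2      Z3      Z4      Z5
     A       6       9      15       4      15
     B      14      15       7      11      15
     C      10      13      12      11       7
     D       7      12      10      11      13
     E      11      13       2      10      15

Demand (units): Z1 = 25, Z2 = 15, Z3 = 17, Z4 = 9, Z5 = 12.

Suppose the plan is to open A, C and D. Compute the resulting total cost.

Total cost: 1454

Each township is assigned to its cheapest site among the open ones.
{A, C, D}: Z1→A 6·25=150, Z2→A 9·15=135, Z3→D 10·17=170, Z4→A 4·9=36, Z5→C 7·12=84. Service 575; fixed 879; total 1454.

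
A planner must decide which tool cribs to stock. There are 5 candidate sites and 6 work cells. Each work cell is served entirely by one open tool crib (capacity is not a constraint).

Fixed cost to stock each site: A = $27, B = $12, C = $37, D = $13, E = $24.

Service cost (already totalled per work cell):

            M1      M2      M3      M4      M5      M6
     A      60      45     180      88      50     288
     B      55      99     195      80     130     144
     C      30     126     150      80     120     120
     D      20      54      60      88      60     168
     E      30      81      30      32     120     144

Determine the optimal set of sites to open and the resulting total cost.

For any fixed open set, each work cell goes to its cheapest open site; total = fixed + service.
{D, E}: M1→D 20, M2→D 54, M3→E 30, M4→E 32, M5→D 60, M6→E 144. Service 340; fixed 37; total 377.
{A, E}: service 331 + fixed 51 = 382
{A, D, E}: M1→D 20, M2→A 45, M3→E 30, M4→E 32, M5→A 50, M6→E 144. Service 321; fixed 64; total 385.
{A, B, C, D, E}: service 297 + fixed 113 = 410
No other subset beats 377.

Open D and E; minimum total cost 377.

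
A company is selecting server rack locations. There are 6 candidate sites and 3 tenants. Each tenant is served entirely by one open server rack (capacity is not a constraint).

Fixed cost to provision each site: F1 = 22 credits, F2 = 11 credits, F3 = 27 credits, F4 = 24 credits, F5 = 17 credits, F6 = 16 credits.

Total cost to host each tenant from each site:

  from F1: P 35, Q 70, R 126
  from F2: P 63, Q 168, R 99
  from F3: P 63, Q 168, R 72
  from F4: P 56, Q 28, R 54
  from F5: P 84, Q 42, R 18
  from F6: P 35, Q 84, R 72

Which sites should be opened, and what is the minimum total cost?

Open F5 and F6; minimum total cost 128.

For any fixed open set, each tenant goes to its cheapest open site; total = fixed + service.
{F5, F6}: P→F6 35, Q→F5 42, R→F5 18. Service 95; fixed 33; total 128.
{F1, F5}: P→F1 35, Q→F5 42, R→F5 18. Service 95; fixed 39; total 134.
{F4, F5, F6}: service 81 + fixed 57 = 138
{F1, F2, F3, F4, F5, F6}: service 81 + fixed 117 = 198
No other subset beats 128.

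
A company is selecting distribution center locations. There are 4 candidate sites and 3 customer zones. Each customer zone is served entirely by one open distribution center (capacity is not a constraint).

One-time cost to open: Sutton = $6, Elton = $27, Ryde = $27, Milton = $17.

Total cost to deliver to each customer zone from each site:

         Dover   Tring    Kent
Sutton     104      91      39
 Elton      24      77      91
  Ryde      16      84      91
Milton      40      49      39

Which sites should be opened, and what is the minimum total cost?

For any fixed open set, each customer zone goes to its cheapest open site; total = fixed + service.
{Milton}: Dover→Milton 40, Tring→Milton 49, Kent→Milton 39. Service 128; fixed 17; total 145.
{Ryde, Milton}: service 104 + fixed 44 = 148
{Sutton, Milton}: service 128 + fixed 23 = 151
{Sutton, Elton, Ryde, Milton}: service 104 + fixed 77 = 181
(All 15 nonempty subsets were checked; Milton only is lowest.)

Open Milton only; minimum total cost 145.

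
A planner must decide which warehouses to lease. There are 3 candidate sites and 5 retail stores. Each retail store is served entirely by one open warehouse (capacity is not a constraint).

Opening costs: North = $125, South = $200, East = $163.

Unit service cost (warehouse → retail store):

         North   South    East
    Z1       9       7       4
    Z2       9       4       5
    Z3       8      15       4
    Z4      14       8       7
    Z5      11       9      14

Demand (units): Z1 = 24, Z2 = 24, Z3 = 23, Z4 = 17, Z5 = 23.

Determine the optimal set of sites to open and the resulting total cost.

Open East only; minimum total cost 912.

For any fixed open set, each retail store goes to its cheapest open site; total = fixed + service.
{East}: Z1→East 4·24=96, Z2→East 5·24=120, Z3→East 4·23=92, Z4→East 7·17=119, Z5→East 14·23=322. Service 749; fixed 163; total 912.
{North, East}: service 680 + fixed 288 = 968
{South, East}: service 610 + fixed 363 = 973
{North, South, East}: Z1→East 4·24=96, Z2→South 4·24=96, Z3→East 4·23=92, Z4→East 7·17=119, Z5→South 9·23=207. Service 610; fixed 488; total 1098.
No other subset beats 912.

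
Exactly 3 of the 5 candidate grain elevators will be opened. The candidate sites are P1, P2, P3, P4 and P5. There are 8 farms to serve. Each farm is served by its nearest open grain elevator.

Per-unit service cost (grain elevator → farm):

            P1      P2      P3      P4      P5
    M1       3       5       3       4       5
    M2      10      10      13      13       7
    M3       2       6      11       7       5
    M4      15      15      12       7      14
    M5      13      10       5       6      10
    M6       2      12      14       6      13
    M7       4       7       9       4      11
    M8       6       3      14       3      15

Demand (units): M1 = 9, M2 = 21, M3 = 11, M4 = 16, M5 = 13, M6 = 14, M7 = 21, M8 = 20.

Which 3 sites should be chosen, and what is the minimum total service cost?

Choose P1, P4 and P5; total service cost 558.

With exactly 3 open, each farm uses its cheapest among the chosen.
{P1, P4, P5}: M1→P1 3·9=27, M2→P5 7·21=147, M3→P1 2·11=22, M4→P4 7·16=112, M5→P4 6·13=78, M6→P1 2·14=28, M7→P1 4·21=84, M8→P4 3·20=60. Service cost 558.
{P1, P3, P4}: service cost 608
{P1, P2, P4}: service cost 621
Among all 10 size-3 choices, {P1, P4, P5} is lowest.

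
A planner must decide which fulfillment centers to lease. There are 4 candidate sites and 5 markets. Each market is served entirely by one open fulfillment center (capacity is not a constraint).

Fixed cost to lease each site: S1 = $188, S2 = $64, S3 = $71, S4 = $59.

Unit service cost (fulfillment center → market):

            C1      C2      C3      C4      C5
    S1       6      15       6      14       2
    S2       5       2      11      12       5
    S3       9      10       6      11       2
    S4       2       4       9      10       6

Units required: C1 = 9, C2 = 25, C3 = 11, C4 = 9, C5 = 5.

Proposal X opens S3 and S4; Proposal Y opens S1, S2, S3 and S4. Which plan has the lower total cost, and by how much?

Proposal X is cheaper by 202.

Proposal X: {S3, S4}: C1→S4 2·9=18, C2→S4 4·25=100, C3→S3 6·11=66, C4→S4 10·9=90, C5→S3 2·5=10. Service 284; fixed 130; total 414.
Proposal Y: {S1, S2, S3, S4}: C1→S4 2·9=18, C2→S2 2·25=50, C3→S1 6·11=66, C4→S4 10·9=90, C5→S1 2·5=10. Service 234; fixed 382; total 616.
Difference: |414 − 616| = 202.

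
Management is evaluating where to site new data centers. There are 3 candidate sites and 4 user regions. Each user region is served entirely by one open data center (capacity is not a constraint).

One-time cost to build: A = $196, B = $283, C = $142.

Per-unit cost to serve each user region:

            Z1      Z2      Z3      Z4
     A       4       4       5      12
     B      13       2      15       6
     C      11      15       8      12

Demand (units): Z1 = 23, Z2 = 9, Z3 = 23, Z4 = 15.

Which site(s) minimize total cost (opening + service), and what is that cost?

Open A only; minimum total cost 619.

For any fixed open set, each user region goes to its cheapest open site; total = fixed + service.
{A}: Z1→A 4·23=92, Z2→A 4·9=36, Z3→A 5·23=115, Z4→A 12·15=180. Service 423; fixed 196; total 619.
{A, C}: Z1→A 4·23=92, Z2→A 4·9=36, Z3→A 5·23=115, Z4→A 12·15=180. Service 423; fixed 338; total 761.
{A, B}: service 315 + fixed 479 = 794
{A, B, C}: service 315 + fixed 621 = 936
No other subset beats 619.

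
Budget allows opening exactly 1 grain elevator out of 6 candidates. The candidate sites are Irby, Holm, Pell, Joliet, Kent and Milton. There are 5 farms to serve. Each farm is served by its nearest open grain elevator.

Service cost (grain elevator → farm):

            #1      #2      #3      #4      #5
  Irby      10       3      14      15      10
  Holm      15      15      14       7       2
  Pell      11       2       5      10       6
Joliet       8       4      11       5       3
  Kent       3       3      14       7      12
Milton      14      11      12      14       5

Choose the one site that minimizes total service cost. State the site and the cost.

Choose Joliet only; total service cost 31.

With exactly 1 open, each farm uses its cheapest among the chosen.
{Joliet}: #1→Joliet 8, #2→Joliet 4, #3→Joliet 11, #4→Joliet 5, #5→Joliet 3. Service cost 31.
{Pell}: service cost 34
{Kent}: service cost 39
Among all 6 size-1 choices, {Joliet} is lowest.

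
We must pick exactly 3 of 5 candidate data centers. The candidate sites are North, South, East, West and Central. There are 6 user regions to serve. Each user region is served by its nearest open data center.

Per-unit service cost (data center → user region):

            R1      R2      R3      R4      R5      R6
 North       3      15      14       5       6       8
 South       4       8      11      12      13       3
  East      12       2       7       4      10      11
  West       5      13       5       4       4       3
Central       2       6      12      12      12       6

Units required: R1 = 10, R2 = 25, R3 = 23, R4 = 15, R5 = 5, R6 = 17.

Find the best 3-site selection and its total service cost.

Choose East, West and Central; total service cost 316.

With exactly 3 open, each user region uses its cheapest among the chosen.
{East, West, Central}: R1→Central 2·10=20, R2→East 2·25=50, R3→West 5·23=115, R4→East 4·15=60, R5→West 4·5=20, R6→West 3·17=51. Service cost 316.
{North, East, West}: service cost 326
{South, East, West}: service cost 336
Among all 10 size-3 choices, {East, West, Central} is lowest.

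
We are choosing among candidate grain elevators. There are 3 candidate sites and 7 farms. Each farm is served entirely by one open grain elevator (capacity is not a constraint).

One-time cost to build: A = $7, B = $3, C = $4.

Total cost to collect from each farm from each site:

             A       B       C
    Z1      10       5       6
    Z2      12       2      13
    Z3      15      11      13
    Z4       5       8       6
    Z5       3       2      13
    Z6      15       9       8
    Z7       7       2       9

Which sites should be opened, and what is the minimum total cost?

Open B only; minimum total cost 42.

For any fixed open set, each farm goes to its cheapest open site; total = fixed + service.
{B}: Z1→B 5, Z2→B 2, Z3→B 11, Z4→B 8, Z5→B 2, Z6→B 9, Z7→B 2. Service 39; fixed 3; total 42.
{B, C}: service 36 + fixed 7 = 43
{A, B}: service 36 + fixed 10 = 46
{A, B, C}: service 35 + fixed 14 = 49
(All 7 nonempty subsets were checked; B only is lowest.)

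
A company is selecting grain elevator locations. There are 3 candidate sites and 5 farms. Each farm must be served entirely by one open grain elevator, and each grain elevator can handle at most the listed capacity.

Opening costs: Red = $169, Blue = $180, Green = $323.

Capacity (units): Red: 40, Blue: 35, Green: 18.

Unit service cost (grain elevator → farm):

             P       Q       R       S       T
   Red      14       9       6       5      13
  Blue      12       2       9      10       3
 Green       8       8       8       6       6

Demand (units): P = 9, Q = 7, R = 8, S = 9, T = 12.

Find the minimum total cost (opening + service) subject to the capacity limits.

Open {Red, Blue}: P→Blue 12·9=108, Q→Blue 2·7=14, R→Red 6·8=48, S→Red 5·9=45, T→Blue 3·12=36.
Loads: Red carries 17/40, Blue carries 28/35. Service 251; fixed 349; total 600.
Next best feasible plan costs 618.

Minimum total cost: 600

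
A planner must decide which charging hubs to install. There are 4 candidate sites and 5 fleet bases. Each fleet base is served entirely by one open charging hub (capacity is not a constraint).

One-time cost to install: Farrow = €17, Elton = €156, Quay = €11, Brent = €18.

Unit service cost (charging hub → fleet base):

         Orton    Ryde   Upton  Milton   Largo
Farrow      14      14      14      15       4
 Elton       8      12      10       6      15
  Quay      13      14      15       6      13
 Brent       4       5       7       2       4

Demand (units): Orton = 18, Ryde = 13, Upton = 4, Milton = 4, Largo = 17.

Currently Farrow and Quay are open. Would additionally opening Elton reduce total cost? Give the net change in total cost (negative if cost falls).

No — net change +24 (cost rises by 24).

Current service cost with {Farrow, Quay}: 564.
Adding Elton: each fleet base re-picks its cheapest; new service cost 432, saving 132.
Extra fixed cost: 156. Net change = 156 − 132 = 24.
(Totals: 592 → 616.)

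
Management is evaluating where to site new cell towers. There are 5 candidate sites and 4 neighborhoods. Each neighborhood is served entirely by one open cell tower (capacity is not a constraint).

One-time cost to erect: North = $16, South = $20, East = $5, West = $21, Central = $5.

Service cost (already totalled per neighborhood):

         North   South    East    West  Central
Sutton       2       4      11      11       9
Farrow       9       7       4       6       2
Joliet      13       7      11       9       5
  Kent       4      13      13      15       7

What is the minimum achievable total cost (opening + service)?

Minimum total cost: 28

For any fixed open set, each neighborhood goes to its cheapest open site; total = fixed + service.
{Central}: Sutton→Central 9, Farrow→Central 2, Joliet→Central 5, Kent→Central 7. Service 23; fixed 5; total 28.
{East, Central}: service 23 + fixed 10 = 33
{North, Central}: service 13 + fixed 21 = 34
{North, South, East, West, Central}: service 13 + fixed 67 = 80
No other subset beats 28.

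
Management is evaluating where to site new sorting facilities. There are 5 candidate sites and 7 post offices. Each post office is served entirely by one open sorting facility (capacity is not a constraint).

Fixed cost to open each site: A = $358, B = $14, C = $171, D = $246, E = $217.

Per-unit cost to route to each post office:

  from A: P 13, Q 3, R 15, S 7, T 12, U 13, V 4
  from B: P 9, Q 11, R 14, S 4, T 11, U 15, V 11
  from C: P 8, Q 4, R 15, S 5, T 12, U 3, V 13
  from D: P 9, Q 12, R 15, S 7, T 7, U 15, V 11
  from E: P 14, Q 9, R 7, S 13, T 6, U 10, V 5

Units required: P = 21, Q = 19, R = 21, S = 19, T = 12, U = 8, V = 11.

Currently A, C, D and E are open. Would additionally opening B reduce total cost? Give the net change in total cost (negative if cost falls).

Current service cost with {A, C, D, E}: 607.
Adding B: each post office re-picks its cheapest; new service cost 588, saving 19.
Extra fixed cost: 14. Net change = 14 − 19 = -5.
(Totals: 1599 → 1594.)

Yes — net change −5 (cost falls by 5).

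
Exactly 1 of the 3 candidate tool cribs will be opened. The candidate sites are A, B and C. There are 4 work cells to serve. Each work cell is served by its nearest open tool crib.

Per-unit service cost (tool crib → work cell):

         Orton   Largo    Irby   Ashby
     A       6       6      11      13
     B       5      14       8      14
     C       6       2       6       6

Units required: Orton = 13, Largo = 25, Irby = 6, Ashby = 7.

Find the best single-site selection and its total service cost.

Choose C only; total service cost 206.

With exactly 1 open, each work cell uses its cheapest among the chosen.
{C}: Orton→C 6·13=78, Largo→C 2·25=50, Irby→C 6·6=36, Ashby→C 6·7=42. Service cost 206.
{A}: service cost 385
{B}: service cost 561
Among all 3 size-1 choices, {C} is lowest.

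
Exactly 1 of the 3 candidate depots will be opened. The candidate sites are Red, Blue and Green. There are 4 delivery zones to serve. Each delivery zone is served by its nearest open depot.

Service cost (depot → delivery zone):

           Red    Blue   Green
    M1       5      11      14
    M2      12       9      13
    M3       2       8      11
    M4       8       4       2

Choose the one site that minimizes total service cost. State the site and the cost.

With exactly 1 open, each delivery zone uses its cheapest among the chosen.
{Red}: M1→Red 5, M2→Red 12, M3→Red 2, M4→Red 8. Service cost 27.
{Blue}: service cost 32
{Green}: service cost 40
Among all 3 size-1 choices, {Red} is lowest.

Choose Red only; total service cost 27.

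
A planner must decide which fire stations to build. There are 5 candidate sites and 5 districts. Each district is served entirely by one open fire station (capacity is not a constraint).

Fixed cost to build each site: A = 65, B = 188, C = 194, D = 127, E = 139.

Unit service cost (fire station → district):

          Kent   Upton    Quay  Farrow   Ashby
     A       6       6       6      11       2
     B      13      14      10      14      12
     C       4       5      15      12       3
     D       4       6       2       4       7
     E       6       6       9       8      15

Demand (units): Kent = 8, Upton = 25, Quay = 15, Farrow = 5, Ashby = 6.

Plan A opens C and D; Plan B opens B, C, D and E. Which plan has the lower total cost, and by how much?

Plan A is cheaper by 327.

Plan A: {C, D}: Kent→C 4·8=32, Upton→C 5·25=125, Quay→D 2·15=30, Farrow→D 4·5=20, Ashby→C 3·6=18. Service 225; fixed 321; total 546.
Plan B: {B, C, D, E}: Kent→C 4·8=32, Upton→C 5·25=125, Quay→D 2·15=30, Farrow→D 4·5=20, Ashby→C 3·6=18. Service 225; fixed 648; total 873.
Difference: |546 − 873| = 327.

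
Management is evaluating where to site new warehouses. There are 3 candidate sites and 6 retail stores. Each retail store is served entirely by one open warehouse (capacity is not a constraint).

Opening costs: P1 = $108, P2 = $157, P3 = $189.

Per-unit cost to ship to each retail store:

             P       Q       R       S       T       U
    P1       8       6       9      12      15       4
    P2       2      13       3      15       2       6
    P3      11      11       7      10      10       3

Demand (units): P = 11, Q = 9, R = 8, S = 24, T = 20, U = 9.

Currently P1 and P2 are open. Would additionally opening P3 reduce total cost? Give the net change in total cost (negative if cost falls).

Current service cost with {P1, P2}: 464.
Adding P3: each retail store re-picks its cheapest; new service cost 407, saving 57.
Extra fixed cost: 189. Net change = 189 − 57 = 132.
(Totals: 729 → 861.)

No — net change +132 (cost rises by 132).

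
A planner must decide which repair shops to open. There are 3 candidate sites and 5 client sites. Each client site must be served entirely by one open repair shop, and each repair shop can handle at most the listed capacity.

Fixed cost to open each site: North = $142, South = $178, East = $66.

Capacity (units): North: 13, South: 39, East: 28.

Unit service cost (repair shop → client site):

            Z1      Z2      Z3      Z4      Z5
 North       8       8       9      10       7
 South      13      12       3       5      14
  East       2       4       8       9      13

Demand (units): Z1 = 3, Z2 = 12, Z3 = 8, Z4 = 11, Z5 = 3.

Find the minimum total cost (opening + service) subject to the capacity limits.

Minimum total cost: 416

Open {South, East}: Z1→East 2·3=6, Z2→East 4·12=48, Z3→South 3·8=24, Z4→South 5·11=55, Z5→East 13·3=39.
Loads: South carries 19/39, East carries 18/28. Service 172; fixed 244; total 416.
Next best feasible plan costs 419.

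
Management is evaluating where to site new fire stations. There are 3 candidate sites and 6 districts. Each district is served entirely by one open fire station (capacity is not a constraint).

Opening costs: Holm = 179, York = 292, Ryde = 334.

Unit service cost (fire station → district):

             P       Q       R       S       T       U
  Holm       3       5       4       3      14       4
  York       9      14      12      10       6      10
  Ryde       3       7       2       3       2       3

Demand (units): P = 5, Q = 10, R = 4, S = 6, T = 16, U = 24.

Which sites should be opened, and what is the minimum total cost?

For any fixed open set, each district goes to its cheapest open site; total = fixed + service.
{Ryde}: P→Ryde 3·5=15, Q→Ryde 7·10=70, R→Ryde 2·4=8, S→Ryde 3·6=18, T→Ryde 2·16=32, U→Ryde 3·24=72. Service 215; fixed 334; total 549.
{Holm}: service 419 + fixed 179 = 598
{Holm, Ryde}: service 195 + fixed 513 = 708
{Holm, York, Ryde}: P→Holm 3·5=15, Q→Holm 5·10=50, R→Ryde 2·4=8, S→Holm 3·6=18, T→Ryde 2·16=32, U→Ryde 3·24=72. Service 195; fixed 805; total 1000.
No other subset beats 549.

Open Ryde only; minimum total cost 549.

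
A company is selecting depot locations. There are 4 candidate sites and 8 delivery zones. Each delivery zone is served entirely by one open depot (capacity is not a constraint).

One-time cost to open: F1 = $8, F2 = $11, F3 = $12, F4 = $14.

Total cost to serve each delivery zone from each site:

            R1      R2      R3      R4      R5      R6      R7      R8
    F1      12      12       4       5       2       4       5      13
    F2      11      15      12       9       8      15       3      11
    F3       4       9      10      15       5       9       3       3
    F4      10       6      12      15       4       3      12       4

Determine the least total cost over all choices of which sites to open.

For any fixed open set, each delivery zone goes to its cheapest open site; total = fixed + service.
{F1, F3}: R1→F3 4, R2→F3 9, R3→F1 4, R4→F1 5, R5→F1 2, R6→F1 4, R7→F3 3, R8→F3 3. Service 34; fixed 20; total 54.
{F1, F4}: R1→F4 10, R2→F4 6, R3→F1 4, R4→F1 5, R5→F1 2, R6→F4 3, R7→F1 5, R8→F4 4. Service 39; fixed 22; total 61.
{F1, F3, F4}: service 30 + fixed 34 = 64
{F1, F2, F3, F4}: service 30 + fixed 45 = 75
(All 15 nonempty subsets were checked; F1 and F3 is lowest.)

Minimum total cost: 54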